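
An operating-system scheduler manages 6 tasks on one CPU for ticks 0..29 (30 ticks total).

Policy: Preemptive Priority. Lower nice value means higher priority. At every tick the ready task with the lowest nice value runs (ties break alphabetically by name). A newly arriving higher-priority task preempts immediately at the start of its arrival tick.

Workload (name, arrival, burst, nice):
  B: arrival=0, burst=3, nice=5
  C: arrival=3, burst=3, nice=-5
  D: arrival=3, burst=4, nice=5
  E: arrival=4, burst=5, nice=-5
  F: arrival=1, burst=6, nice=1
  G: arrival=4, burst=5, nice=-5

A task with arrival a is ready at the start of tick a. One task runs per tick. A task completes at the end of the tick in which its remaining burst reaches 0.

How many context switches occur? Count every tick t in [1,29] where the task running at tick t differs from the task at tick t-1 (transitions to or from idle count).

t=0: ready={B} → run B
t=1: ready={B,F} → run F
t=2: ready={B,F} → run F
t=3: ready={B,C,D,F} → run C
t=4: ready={B,C,D,E,F,G} → run C
t=5: ready={B,C,D,E,F,G} → run C
t=6: ready={B,D,E,F,G} → run E
t=7: ready={B,D,E,F,G} → run E
t=8: ready={B,D,E,F,G} → run E
t=9: ready={B,D,E,F,G} → run E
t=10: ready={B,D,E,F,G} → run E
t=11: ready={B,D,F,G} → run G
t=12: ready={B,D,F,G} → run G
t=13: ready={B,D,F,G} → run G
t=14: ready={B,D,F,G} → run G
t=15: ready={B,D,F,G} → run G
t=16: ready={B,D,F} → run F
t=17: ready={B,D,F} → run F
t=18: ready={B,D,F} → run F
t=19: ready={B,D,F} → run F
t=20: ready={B,D} → run B
t=21: ready={B,D} → run B
t=22: ready={D} → run D
t=23: ready={D} → run D
t=24: ready={D} → run D
t=25: ready={D} → run D
t=26: (idle)
t=27: (idle)
t=28: (idle)
t=29: (idle)

context switches = 8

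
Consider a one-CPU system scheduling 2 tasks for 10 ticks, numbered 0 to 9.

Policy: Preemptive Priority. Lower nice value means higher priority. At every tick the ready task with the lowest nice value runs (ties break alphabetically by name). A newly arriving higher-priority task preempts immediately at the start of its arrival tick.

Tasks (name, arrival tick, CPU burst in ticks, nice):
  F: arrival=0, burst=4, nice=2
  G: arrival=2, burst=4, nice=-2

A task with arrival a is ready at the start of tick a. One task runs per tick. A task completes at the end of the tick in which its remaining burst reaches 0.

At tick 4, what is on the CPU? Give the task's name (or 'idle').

t=0: ready={F} → run F
t=1: ready={F} → run F
t=2: ready={F,G} → run G
t=3: ready={F,G} → run G
t=4: ready={F,G} → run G
t=5: ready={F,G} → run G
t=6: ready={F} → run F
t=7: ready={F} → run F
t=8: (idle)
t=9: (idle)

running at tick 4 = G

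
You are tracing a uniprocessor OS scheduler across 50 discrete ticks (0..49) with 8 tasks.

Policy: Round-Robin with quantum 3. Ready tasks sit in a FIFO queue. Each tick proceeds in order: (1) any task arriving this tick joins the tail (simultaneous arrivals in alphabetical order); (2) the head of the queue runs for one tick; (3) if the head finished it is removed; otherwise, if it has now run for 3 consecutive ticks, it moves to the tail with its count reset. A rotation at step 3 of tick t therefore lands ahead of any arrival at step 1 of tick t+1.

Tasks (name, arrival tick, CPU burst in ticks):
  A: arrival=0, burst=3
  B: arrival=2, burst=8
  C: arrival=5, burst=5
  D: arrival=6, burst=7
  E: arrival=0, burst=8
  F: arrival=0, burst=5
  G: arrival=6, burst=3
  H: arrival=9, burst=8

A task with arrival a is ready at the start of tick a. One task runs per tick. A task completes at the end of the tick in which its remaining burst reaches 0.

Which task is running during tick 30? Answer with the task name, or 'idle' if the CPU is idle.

running at tick 30 = B

t=0: queue=[A,E,F] q_used=0 → run A
t=1: queue=[A,E,F] q_used=1 → run A
t=2: queue=[A,E,F,B] q_used=2 → run A
t=3: queue=[E,F,B] q_used=0 → run E
t=4: queue=[E,F,B] q_used=1 → run E
t=5: queue=[E,F,B,C] q_used=2 → run E
t=6: queue=[F,B,C,E,D,G] q_used=0 → run F
t=7: queue=[F,B,C,E,D,G] q_used=1 → run F
t=8: queue=[F,B,C,E,D,G] q_used=2 → run F
t=9: queue=[B,C,E,D,G,F,H] q_used=0 → run B
t=10: queue=[B,C,E,D,G,F,H] q_used=1 → run B
t=11: queue=[B,C,E,D,G,F,H] q_used=2 → run B
t=12: queue=[C,E,D,G,F,H,B] q_used=0 → run C
t=13: queue=[C,E,D,G,F,H,B] q_used=1 → run C
t=14: queue=[C,E,D,G,F,H,B] q_used=2 → run C
t=15: queue=[E,D,G,F,H,B,C] q_used=0 → run E
t=16: queue=[E,D,G,F,H,B,C] q_used=1 → run E
t=17: queue=[E,D,G,F,H,B,C] q_used=2 → run E
t=18: queue=[D,G,F,H,B,C,E] q_used=0 → run D
t=19: queue=[D,G,F,H,B,C,E] q_used=1 → run D
t=20: queue=[D,G,F,H,B,C,E] q_used=2 → run D
t=21: queue=[G,F,H,B,C,E,D] q_used=0 → run G
t=22: queue=[G,F,H,B,C,E,D] q_used=1 → run G
t=23: queue=[G,F,H,B,C,E,D] q_used=2 → run G
t=24: queue=[F,H,B,C,E,D] q_used=0 → run F
t=25: queue=[F,H,B,C,E,D] q_used=1 → run F
t=26: queue=[H,B,C,E,D] q_used=0 → run H
t=27: queue=[H,B,C,E,D] q_used=1 → run H
t=28: queue=[H,B,C,E,D] q_used=2 → run H
t=29: queue=[B,C,E,D,H] q_used=0 → run B
t=30: queue=[B,C,E,D,H] q_used=1 → run B
t=31: queue=[B,C,E,D,H] q_used=2 → run B
t=32: queue=[C,E,D,H,B] q_used=0 → run C
t=33: queue=[C,E,D,H,B] q_used=1 → run C
t=34: queue=[E,D,H,B] q_used=0 → run E
t=35: queue=[E,D,H,B] q_used=1 → run E
t=36: queue=[D,H,B] q_used=0 → run D
t=37: queue=[D,H,B] q_used=1 → run D
t=38: queue=[D,H,B] q_used=2 → run D
t=39: queue=[H,B,D] q_used=0 → run H
t=40: queue=[H,B,D] q_used=1 → run H
t=41: queue=[H,B,D] q_used=2 → run H
t=42: queue=[B,D,H] q_used=0 → run B
t=43: queue=[B,D,H] q_used=1 → run B
t=44: queue=[D,H] q_used=0 → run D
t=45: queue=[H] q_used=0 → run H
t=46: queue=[H] q_used=1 → run H
t=47: (idle)
t=48: (idle)
t=49: (idle)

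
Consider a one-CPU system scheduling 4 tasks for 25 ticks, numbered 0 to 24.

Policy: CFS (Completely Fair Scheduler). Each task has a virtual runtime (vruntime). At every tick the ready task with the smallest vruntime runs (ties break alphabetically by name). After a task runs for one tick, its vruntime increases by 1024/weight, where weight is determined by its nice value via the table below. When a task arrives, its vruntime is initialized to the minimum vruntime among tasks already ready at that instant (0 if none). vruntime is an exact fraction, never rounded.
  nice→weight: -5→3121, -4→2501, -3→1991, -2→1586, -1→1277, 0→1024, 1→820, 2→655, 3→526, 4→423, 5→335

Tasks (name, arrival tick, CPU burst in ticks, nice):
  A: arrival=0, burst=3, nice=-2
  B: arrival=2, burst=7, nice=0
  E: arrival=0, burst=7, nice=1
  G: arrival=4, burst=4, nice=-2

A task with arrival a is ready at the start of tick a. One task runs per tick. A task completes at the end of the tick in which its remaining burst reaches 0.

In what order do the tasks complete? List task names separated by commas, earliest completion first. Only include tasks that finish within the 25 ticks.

t=0: vr[A=0 E=0] → run A
t=1: vr[A=512/793 E=0] → run E
t=2: vr[A=512/793 B=512/793 E=256/205] → run A
t=3: vr[A=1024/793 B=512/793 E=256/205] → run B
t=4: vr[A=1024/793 B=1305/793 E=256/205 G=256/205] → run E
t=5: vr[A=1024/793 B=1305/793 E=512/205 G=256/205] → run G
t=6: vr[A=1024/793 B=1305/793 E=512/205 G=307968/162565] → run A
t=7: vr[B=1305/793 E=512/205 G=307968/162565] → run B
t=8: vr[B=2098/793 E=512/205 G=307968/162565] → run G
t=9: vr[B=2098/793 E=512/205 G=412928/162565] → run E
t=10: vr[B=2098/793 E=768/205 G=412928/162565] → run G
t=11: vr[B=2098/793 E=768/205 G=517888/162565] → run B
t=12: vr[B=2891/793 E=768/205 G=517888/162565] → run G
t=13: vr[B=2891/793 E=768/205] → run B
t=14: vr[B=3684/793 E=768/205] → run E
t=15: vr[B=3684/793 E=1024/205] → run B
t=16: vr[B=4477/793 E=1024/205] → run E
t=17: vr[B=4477/793 E=256/41] → run B
t=18: vr[B=5270/793 E=256/41] → run E
t=19: vr[B=5270/793 E=1536/205] → run B
t=20: vr[E=1536/205] → run E
t=21: (idle)
t=22: (idle)
t=23: (idle)
t=24: (idle)

completion order = A, G, B, E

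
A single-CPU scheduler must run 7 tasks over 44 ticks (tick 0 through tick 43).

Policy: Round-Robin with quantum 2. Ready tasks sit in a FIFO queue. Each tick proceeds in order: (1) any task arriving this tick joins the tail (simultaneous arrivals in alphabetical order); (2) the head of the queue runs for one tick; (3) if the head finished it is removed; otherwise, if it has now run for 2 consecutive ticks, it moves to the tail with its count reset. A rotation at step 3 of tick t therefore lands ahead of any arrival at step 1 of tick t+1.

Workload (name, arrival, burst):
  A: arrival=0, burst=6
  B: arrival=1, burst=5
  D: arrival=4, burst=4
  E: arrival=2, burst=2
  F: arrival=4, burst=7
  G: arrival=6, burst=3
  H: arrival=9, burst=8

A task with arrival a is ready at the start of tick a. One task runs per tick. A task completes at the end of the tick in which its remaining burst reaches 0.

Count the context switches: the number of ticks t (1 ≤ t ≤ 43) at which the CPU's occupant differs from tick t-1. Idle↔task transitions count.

t=0: queue=[A] q_used=0 → run A
t=1: queue=[A,B] q_used=1 → run A
t=2: queue=[B,A,E] q_used=0 → run B
t=3: queue=[B,A,E] q_used=1 → run B
t=4: queue=[A,E,B,D,F] q_used=0 → run A
t=5: queue=[A,E,B,D,F] q_used=1 → run A
t=6: queue=[E,B,D,F,A,G] q_used=0 → run E
t=7: queue=[E,B,D,F,A,G] q_used=1 → run E
t=8: queue=[B,D,F,A,G] q_used=0 → run B
t=9: queue=[B,D,F,A,G,H] q_used=1 → run B
t=10: queue=[D,F,A,G,H,B] q_used=0 → run D
t=11: queue=[D,F,A,G,H,B] q_used=1 → run D
t=12: queue=[F,A,G,H,B,D] q_used=0 → run F
t=13: queue=[F,A,G,H,B,D] q_used=1 → run F
t=14: queue=[A,G,H,B,D,F] q_used=0 → run A
t=15: queue=[A,G,H,B,D,F] q_used=1 → run A
t=16: queue=[G,H,B,D,F] q_used=0 → run G
t=17: queue=[G,H,B,D,F] q_used=1 → run G
t=18: queue=[H,B,D,F,G] q_used=0 → run H
t=19: queue=[H,B,D,F,G] q_used=1 → run H
t=20: queue=[B,D,F,G,H] q_used=0 → run B
t=21: queue=[D,F,G,H] q_used=0 → run D
t=22: queue=[D,F,G,H] q_used=1 → run D
t=23: queue=[F,G,H] q_used=0 → run F
t=24: queue=[F,G,H] q_used=1 → run F
t=25: queue=[G,H,F] q_used=0 → run G
t=26: queue=[H,F] q_used=0 → run H
t=27: queue=[H,F] q_used=1 → run H
t=28: queue=[F,H] q_used=0 → run F
t=29: queue=[F,H] q_used=1 → run F
t=30: queue=[H,F] q_used=0 → run H
t=31: queue=[H,F] q_used=1 → run H
t=32: queue=[F,H] q_used=0 → run F
t=33: queue=[H] q_used=0 → run H
t=34: queue=[H] q_used=1 → run H
t=35: (idle)
t=36: (idle)
t=37: (idle)
t=38: (idle)
t=39: (idle)
t=40: (idle)
t=41: (idle)
t=42: (idle)
t=43: (idle)

context switches = 19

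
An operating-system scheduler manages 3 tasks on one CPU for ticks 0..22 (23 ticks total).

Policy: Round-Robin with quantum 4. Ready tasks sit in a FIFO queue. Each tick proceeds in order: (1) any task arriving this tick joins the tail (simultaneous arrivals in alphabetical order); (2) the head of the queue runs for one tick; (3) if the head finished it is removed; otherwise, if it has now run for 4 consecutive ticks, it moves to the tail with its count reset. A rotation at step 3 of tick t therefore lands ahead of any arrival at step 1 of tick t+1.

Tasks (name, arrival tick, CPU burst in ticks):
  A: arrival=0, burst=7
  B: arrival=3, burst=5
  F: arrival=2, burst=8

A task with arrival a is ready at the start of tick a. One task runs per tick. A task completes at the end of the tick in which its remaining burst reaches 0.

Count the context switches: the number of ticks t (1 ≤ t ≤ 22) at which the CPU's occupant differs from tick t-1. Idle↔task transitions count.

context switches = 6

t=0: queue=[A] q_used=0 → run A
t=1: queue=[A] q_used=1 → run A
t=2: queue=[A,F] q_used=2 → run A
t=3: queue=[A,F,B] q_used=3 → run A
t=4: queue=[F,B,A] q_used=0 → run F
t=5: queue=[F,B,A] q_used=1 → run F
t=6: queue=[F,B,A] q_used=2 → run F
t=7: queue=[F,B,A] q_used=3 → run F
t=8: queue=[B,A,F] q_used=0 → run B
t=9: queue=[B,A,F] q_used=1 → run B
t=10: queue=[B,A,F] q_used=2 → run B
t=11: queue=[B,A,F] q_used=3 → run B
t=12: queue=[A,F,B] q_used=0 → run A
t=13: queue=[A,F,B] q_used=1 → run A
t=14: queue=[A,F,B] q_used=2 → run A
t=15: queue=[F,B] q_used=0 → run F
t=16: queue=[F,B] q_used=1 → run F
t=17: queue=[F,B] q_used=2 → run F
t=18: queue=[F,B] q_used=3 → run F
t=19: queue=[B] q_used=0 → run B
t=20: (idle)
t=21: (idle)
t=22: (idle)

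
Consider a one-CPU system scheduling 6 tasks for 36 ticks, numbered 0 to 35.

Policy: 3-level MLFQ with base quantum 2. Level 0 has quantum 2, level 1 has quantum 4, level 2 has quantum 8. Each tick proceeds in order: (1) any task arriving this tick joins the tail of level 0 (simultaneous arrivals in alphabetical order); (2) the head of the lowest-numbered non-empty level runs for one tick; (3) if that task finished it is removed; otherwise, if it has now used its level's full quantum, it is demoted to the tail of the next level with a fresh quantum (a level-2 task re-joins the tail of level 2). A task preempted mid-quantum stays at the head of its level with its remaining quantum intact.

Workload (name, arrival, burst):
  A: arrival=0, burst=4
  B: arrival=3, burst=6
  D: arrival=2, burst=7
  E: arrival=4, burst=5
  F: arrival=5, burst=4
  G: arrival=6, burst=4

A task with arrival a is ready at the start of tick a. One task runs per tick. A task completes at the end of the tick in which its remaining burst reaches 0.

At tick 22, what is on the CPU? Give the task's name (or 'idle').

t=0: L0/L1/L2 = A/-/- → run A
t=1: L0/L1/L2 = A/-/- → run A
t=2: L0/L1/L2 = D/A/- → run D
t=3: L0/L1/L2 = DB/A/- → run D
t=4: L0/L1/L2 = BE/AD/- → run B
t=5: L0/L1/L2 = BEF/AD/- → run B
t=6: L0/L1/L2 = EFG/ADB/- → run E
t=7: L0/L1/L2 = EFG/ADB/- → run E
t=8: L0/L1/L2 = FG/ADBE/- → run F
t=9: L0/L1/L2 = FG/ADBE/- → run F
t=10: L0/L1/L2 = G/ADBEF/- → run G
t=11: L0/L1/L2 = G/ADBEF/- → run G
t=12: L0/L1/L2 = -/ADBEFG/- → run A
t=13: L0/L1/L2 = -/ADBEFG/- → run A
t=14: L0/L1/L2 = -/DBEFG/- → run D
t=15: L0/L1/L2 = -/DBEFG/- → run D
t=16: L0/L1/L2 = -/DBEFG/- → run D
t=17: L0/L1/L2 = -/DBEFG/- → run D
t=18: L0/L1/L2 = -/BEFG/D → run B
t=19: L0/L1/L2 = -/BEFG/D → run B
t=20: L0/L1/L2 = -/BEFG/D → run B
t=21: L0/L1/L2 = -/BEFG/D → run B
t=22: L0/L1/L2 = -/EFG/D → run E
t=23: L0/L1/L2 = -/EFG/D → run E
t=24: L0/L1/L2 = -/EFG/D → run E
t=25: L0/L1/L2 = -/FG/D → run F
t=26: L0/L1/L2 = -/FG/D → run F
t=27: L0/L1/L2 = -/G/D → run G
t=28: L0/L1/L2 = -/G/D → run G
t=29: L0/L1/L2 = -/-/D → run D
t=30: (idle)
t=31: (idle)
t=32: (idle)
t=33: (idle)
t=34: (idle)
t=35: (idle)

running at tick 22 = E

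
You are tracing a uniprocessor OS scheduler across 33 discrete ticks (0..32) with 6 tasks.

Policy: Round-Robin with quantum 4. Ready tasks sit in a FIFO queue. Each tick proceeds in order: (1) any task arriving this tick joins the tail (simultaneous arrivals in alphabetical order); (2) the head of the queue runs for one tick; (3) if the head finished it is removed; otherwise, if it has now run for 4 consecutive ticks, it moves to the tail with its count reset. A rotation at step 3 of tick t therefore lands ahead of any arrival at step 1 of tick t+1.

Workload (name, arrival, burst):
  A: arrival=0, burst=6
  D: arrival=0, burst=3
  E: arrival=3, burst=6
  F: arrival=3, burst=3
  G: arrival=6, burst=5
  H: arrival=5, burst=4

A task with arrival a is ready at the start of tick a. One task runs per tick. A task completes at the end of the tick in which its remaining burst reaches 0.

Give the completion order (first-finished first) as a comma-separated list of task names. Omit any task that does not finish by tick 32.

t=0: queue=[A,D] q_used=0 → run A
t=1: queue=[A,D] q_used=1 → run A
t=2: queue=[A,D] q_used=2 → run A
t=3: queue=[A,D,E,F] q_used=3 → run A
t=4: queue=[D,E,F,A] q_used=0 → run D
t=5: queue=[D,E,F,A,H] q_used=1 → run D
t=6: queue=[D,E,F,A,H,G] q_used=2 → run D
t=7: queue=[E,F,A,H,G] q_used=0 → run E
t=8: queue=[E,F,A,H,G] q_used=1 → run E
t=9: queue=[E,F,A,H,G] q_used=2 → run E
t=10: queue=[E,F,A,H,G] q_used=3 → run E
t=11: queue=[F,A,H,G,E] q_used=0 → run F
t=12: queue=[F,A,H,G,E] q_used=1 → run F
t=13: queue=[F,A,H,G,E] q_used=2 → run F
t=14: queue=[A,H,G,E] q_used=0 → run A
t=15: queue=[A,H,G,E] q_used=1 → run A
t=16: queue=[H,G,E] q_used=0 → run H
t=17: queue=[H,G,E] q_used=1 → run H
t=18: queue=[H,G,E] q_used=2 → run H
t=19: queue=[H,G,E] q_used=3 → run H
t=20: queue=[G,E] q_used=0 → run G
t=21: queue=[G,E] q_used=1 → run G
t=22: queue=[G,E] q_used=2 → run G
t=23: queue=[G,E] q_used=3 → run G
t=24: queue=[E,G] q_used=0 → run E
t=25: queue=[E,G] q_used=1 → run E
t=26: queue=[G] q_used=0 → run G
t=27: (idle)
t=28: (idle)
t=29: (idle)
t=30: (idle)
t=31: (idle)
t=32: (idle)

completion order = D, F, A, H, E, G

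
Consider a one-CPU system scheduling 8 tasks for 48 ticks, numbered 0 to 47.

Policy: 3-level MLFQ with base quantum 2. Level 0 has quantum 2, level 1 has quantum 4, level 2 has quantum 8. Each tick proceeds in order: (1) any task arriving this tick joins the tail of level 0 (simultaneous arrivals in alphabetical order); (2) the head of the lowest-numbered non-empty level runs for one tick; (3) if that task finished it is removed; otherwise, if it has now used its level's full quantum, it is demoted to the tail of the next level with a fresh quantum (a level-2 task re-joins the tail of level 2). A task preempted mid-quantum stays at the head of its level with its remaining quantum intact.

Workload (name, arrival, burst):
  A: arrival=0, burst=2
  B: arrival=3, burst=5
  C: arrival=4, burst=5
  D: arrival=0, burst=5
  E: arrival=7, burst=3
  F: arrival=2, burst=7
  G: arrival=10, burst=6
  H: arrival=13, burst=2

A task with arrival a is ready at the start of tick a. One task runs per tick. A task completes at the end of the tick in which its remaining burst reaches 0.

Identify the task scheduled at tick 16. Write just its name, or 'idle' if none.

running at tick 16 = D

t=0: L0/L1/L2 = AD/-/- → run A
t=1: L0/L1/L2 = AD/-/- → run A
t=2: L0/L1/L2 = DF/-/- → run D
t=3: L0/L1/L2 = DFB/-/- → run D
t=4: L0/L1/L2 = FBC/D/- → run F
t=5: L0/L1/L2 = FBC/D/- → run F
t=6: L0/L1/L2 = BC/DF/- → run B
t=7: L0/L1/L2 = BCE/DF/- → run B
t=8: L0/L1/L2 = CE/DFB/- → run C
t=9: L0/L1/L2 = CE/DFB/- → run C
t=10: L0/L1/L2 = EG/DFBC/- → run E
t=11: L0/L1/L2 = EG/DFBC/- → run E
t=12: L0/L1/L2 = G/DFBCE/- → run G
t=13: L0/L1/L2 = GH/DFBCE/- → run G
t=14: L0/L1/L2 = H/DFBCEG/- → run H
t=15: L0/L1/L2 = H/DFBCEG/- → run H
t=16: L0/L1/L2 = -/DFBCEG/- → run D
t=17: L0/L1/L2 = -/DFBCEG/- → run D
t=18: L0/L1/L2 = -/DFBCEG/- → run D
t=19: L0/L1/L2 = -/FBCEG/- → run F
t=20: L0/L1/L2 = -/FBCEG/- → run F
t=21: L0/L1/L2 = -/FBCEG/- → run F
t=22: L0/L1/L2 = -/FBCEG/- → run F
t=23: L0/L1/L2 = -/BCEG/F → run B
t=24: L0/L1/L2 = -/BCEG/F → run B
t=25: L0/L1/L2 = -/BCEG/F → run B
t=26: L0/L1/L2 = -/CEG/F → run C
t=27: L0/L1/L2 = -/CEG/F → run C
t=28: L0/L1/L2 = -/CEG/F → run C
t=29: L0/L1/L2 = -/EG/F → run E
t=30: L0/L1/L2 = -/G/F → run G
t=31: L0/L1/L2 = -/G/F → run G
t=32: L0/L1/L2 = -/G/F → run G
t=33: L0/L1/L2 = -/G/F → run G
t=34: L0/L1/L2 = -/-/F → run F
t=35: (idle)
t=36: (idle)
t=37: (idle)
t=38: (idle)
t=39: (idle)
t=40: (idle)
t=41: (idle)
t=42: (idle)
t=43: (idle)
t=44: (idle)
t=45: (idle)
t=46: (idle)
t=47: (idle)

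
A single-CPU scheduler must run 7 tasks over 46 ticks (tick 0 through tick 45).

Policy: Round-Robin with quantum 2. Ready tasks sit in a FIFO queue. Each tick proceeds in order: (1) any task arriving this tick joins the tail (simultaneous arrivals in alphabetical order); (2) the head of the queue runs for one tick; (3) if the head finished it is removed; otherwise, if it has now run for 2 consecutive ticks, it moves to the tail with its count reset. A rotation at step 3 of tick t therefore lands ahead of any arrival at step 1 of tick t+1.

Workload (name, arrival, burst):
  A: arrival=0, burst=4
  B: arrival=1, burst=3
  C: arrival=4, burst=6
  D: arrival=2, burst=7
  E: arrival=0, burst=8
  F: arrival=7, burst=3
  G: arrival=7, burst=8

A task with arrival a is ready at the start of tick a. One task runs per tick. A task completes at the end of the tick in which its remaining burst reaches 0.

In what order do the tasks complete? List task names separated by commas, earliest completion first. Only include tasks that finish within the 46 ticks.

completion order = A, B, F, E, C, D, G

t=0: queue=[A,E] q_used=0 → run A
t=1: queue=[A,E,B] q_used=1 → run A
t=2: queue=[E,B,A,D] q_used=0 → run E
t=3: queue=[E,B,A,D] q_used=1 → run E
t=4: queue=[B,A,D,E,C] q_used=0 → run B
t=5: queue=[B,A,D,E,C] q_used=1 → run B
t=6: queue=[A,D,E,C,B] q_used=0 → run A
t=7: queue=[A,D,E,C,B,F,G] q_used=1 → run A
t=8: queue=[D,E,C,B,F,G] q_used=0 → run D
t=9: queue=[D,E,C,B,F,G] q_used=1 → run D
t=10: queue=[E,C,B,F,G,D] q_used=0 → run E
t=11: queue=[E,C,B,F,G,D] q_used=1 → run E
t=12: queue=[C,B,F,G,D,E] q_used=0 → run C
t=13: queue=[C,B,F,G,D,E] q_used=1 → run C
t=14: queue=[B,F,G,D,E,C] q_used=0 → run B
t=15: queue=[F,G,D,E,C] q_used=0 → run F
t=16: queue=[F,G,D,E,C] q_used=1 → run F
t=17: queue=[G,D,E,C,F] q_used=0 → run G
t=18: queue=[G,D,E,C,F] q_used=1 → run G
t=19: queue=[D,E,C,F,G] q_used=0 → run D
t=20: queue=[D,E,C,F,G] q_used=1 → run D
t=21: queue=[E,C,F,G,D] q_used=0 → run E
t=22: queue=[E,C,F,G,D] q_used=1 → run E
t=23: queue=[C,F,G,D,E] q_used=0 → run C
t=24: queue=[C,F,G,D,E] q_used=1 → run C
t=25: queue=[F,G,D,E,C] q_used=0 → run F
t=26: queue=[G,D,E,C] q_used=0 → run G
t=27: queue=[G,D,E,C] q_used=1 → run G
t=28: queue=[D,E,C,G] q_used=0 → run D
t=29: queue=[D,E,C,G] q_used=1 → run D
t=30: queue=[E,C,G,D] q_used=0 → run E
t=31: queue=[E,C,G,D] q_used=1 → run E
t=32: queue=[C,G,D] q_used=0 → run C
t=33: queue=[C,G,D] q_used=1 → run C
t=34: queue=[G,D] q_used=0 → run G
t=35: queue=[G,D] q_used=1 → run G
t=36: queue=[D,G] q_used=0 → run D
t=37: queue=[G] q_used=0 → run G
t=38: queue=[G] q_used=1 → run G
t=39: (idle)
t=40: (idle)
t=41: (idle)
t=42: (idle)
t=43: (idle)
t=44: (idle)
t=45: (idle)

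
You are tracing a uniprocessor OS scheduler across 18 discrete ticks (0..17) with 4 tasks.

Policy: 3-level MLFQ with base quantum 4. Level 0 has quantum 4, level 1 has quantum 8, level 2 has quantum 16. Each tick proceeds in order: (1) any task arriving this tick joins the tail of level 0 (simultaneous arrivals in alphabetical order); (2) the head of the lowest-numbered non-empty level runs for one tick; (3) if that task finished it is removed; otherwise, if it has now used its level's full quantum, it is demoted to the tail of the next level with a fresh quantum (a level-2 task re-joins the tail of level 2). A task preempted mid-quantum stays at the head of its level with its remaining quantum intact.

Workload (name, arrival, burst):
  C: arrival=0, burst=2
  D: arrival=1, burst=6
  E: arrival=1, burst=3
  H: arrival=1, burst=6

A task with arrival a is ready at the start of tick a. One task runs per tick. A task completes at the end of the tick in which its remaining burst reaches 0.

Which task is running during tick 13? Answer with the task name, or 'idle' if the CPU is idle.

t=0: L0/L1/L2 = C/-/- → run C
t=1: L0/L1/L2 = CDEH/-/- → run C
t=2: L0/L1/L2 = DEH/-/- → run D
t=3: L0/L1/L2 = DEH/-/- → run D
t=4: L0/L1/L2 = DEH/-/- → run D
t=5: L0/L1/L2 = DEH/-/- → run D
t=6: L0/L1/L2 = EH/D/- → run E
t=7: L0/L1/L2 = EH/D/- → run E
t=8: L0/L1/L2 = EH/D/- → run E
t=9: L0/L1/L2 = H/D/- → run H
t=10: L0/L1/L2 = H/D/- → run H
t=11: L0/L1/L2 = H/D/- → run H
t=12: L0/L1/L2 = H/D/- → run H
t=13: L0/L1/L2 = -/DH/- → run D
t=14: L0/L1/L2 = -/DH/- → run D
t=15: L0/L1/L2 = -/H/- → run H
t=16: L0/L1/L2 = -/H/- → run H
t=17: (idle)

running at tick 13 = D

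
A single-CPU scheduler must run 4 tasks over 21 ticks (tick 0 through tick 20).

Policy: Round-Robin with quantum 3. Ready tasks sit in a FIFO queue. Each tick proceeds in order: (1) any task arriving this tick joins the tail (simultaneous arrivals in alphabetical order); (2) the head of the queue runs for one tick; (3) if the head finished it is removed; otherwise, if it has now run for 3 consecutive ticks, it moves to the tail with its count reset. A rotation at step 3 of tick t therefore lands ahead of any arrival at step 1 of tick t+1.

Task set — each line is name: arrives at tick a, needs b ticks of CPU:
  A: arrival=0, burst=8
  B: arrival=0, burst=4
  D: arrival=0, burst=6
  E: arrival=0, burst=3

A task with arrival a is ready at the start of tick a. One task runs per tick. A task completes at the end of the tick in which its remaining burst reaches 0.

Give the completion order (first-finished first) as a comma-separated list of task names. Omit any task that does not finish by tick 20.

completion order = E, B, D, A

t=0: queue=[A,B,D,E] q_used=0 → run A
t=1: queue=[A,B,D,E] q_used=1 → run A
t=2: queue=[A,B,D,E] q_used=2 → run A
t=3: queue=[B,D,E,A] q_used=0 → run B
t=4: queue=[B,D,E,A] q_used=1 → run B
t=5: queue=[B,D,E,A] q_used=2 → run B
t=6: queue=[D,E,A,B] q_used=0 → run D
t=7: queue=[D,E,A,B] q_used=1 → run D
t=8: queue=[D,E,A,B] q_used=2 → run D
t=9: queue=[E,A,B,D] q_used=0 → run E
t=10: queue=[E,A,B,D] q_used=1 → run E
t=11: queue=[E,A,B,D] q_used=2 → run E
t=12: queue=[A,B,D] q_used=0 → run A
t=13: queue=[A,B,D] q_used=1 → run A
t=14: queue=[A,B,D] q_used=2 → run A
t=15: queue=[B,D,A] q_used=0 → run B
t=16: queue=[D,A] q_used=0 → run D
t=17: queue=[D,A] q_used=1 → run D
t=18: queue=[D,A] q_used=2 → run D
t=19: queue=[A] q_used=0 → run A
t=20: queue=[A] q_used=1 → run A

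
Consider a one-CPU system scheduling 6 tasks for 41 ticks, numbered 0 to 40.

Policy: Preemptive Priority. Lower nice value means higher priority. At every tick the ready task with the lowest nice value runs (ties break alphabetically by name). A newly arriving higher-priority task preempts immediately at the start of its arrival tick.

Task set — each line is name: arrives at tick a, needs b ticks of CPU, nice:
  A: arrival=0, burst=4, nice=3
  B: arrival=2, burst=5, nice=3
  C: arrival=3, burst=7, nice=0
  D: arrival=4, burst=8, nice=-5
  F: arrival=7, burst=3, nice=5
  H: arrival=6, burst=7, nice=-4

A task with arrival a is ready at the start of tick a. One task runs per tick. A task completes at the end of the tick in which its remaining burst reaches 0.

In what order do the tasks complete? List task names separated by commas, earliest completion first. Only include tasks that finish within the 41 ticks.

completion order = D, H, C, A, B, F

t=0: ready={A} → run A
t=1: ready={A} → run A
t=2: ready={A,B} → run A
t=3: ready={A,B,C} → run C
t=4: ready={A,B,C,D} → run D
t=5: ready={A,B,C,D} → run D
t=6: ready={A,B,C,D,H} → run D
t=7: ready={A,B,C,D,F,H} → run D
t=8: ready={A,B,C,D,F,H} → run D
t=9: ready={A,B,C,D,F,H} → run D
t=10: ready={A,B,C,D,F,H} → run D
t=11: ready={A,B,C,D,F,H} → run D
t=12: ready={A,B,C,F,H} → run H
t=13: ready={A,B,C,F,H} → run H
t=14: ready={A,B,C,F,H} → run H
t=15: ready={A,B,C,F,H} → run H
t=16: ready={A,B,C,F,H} → run H
t=17: ready={A,B,C,F,H} → run H
t=18: ready={A,B,C,F,H} → run H
t=19: ready={A,B,C,F} → run C
t=20: ready={A,B,C,F} → run C
t=21: ready={A,B,C,F} → run C
t=22: ready={A,B,C,F} → run C
t=23: ready={A,B,C,F} → run C
t=24: ready={A,B,C,F} → run C
t=25: ready={A,B,F} → run A
t=26: ready={B,F} → run B
t=27: ready={B,F} → run B
t=28: ready={B,F} → run B
t=29: ready={B,F} → run B
t=30: ready={B,F} → run B
t=31: ready={F} → run F
t=32: ready={F} → run F
t=33: ready={F} → run F
t=34: (idle)
t=35: (idle)
t=36: (idle)
t=37: (idle)
t=38: (idle)
t=39: (idle)
t=40: (idle)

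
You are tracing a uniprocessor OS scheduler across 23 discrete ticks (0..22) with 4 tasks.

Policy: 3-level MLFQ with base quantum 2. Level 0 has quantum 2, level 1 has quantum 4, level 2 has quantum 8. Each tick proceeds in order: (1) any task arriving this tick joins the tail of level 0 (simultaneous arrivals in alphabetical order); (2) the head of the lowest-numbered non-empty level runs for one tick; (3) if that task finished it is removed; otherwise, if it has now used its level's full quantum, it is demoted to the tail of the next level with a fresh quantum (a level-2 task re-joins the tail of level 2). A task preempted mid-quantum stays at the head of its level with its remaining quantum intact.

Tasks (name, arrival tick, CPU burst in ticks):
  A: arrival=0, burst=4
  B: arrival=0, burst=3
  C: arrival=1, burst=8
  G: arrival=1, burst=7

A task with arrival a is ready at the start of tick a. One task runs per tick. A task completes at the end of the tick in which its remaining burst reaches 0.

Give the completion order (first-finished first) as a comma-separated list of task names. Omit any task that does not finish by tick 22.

completion order = A, B, C, G

t=0: L0/L1/L2 = AB/-/- → run A
t=1: L0/L1/L2 = ABCG/-/- → run A
t=2: L0/L1/L2 = BCG/A/- → run B
t=3: L0/L1/L2 = BCG/A/- → run B
t=4: L0/L1/L2 = CG/AB/- → run C
t=5: L0/L1/L2 = CG/AB/- → run C
t=6: L0/L1/L2 = G/ABC/- → run G
t=7: L0/L1/L2 = G/ABC/- → run G
t=8: L0/L1/L2 = -/ABCG/- → run A
t=9: L0/L1/L2 = -/ABCG/- → run A
t=10: L0/L1/L2 = -/BCG/- → run B
t=11: L0/L1/L2 = -/CG/- → run C
t=12: L0/L1/L2 = -/CG/- → run C
t=13: L0/L1/L2 = -/CG/- → run C
t=14: L0/L1/L2 = -/CG/- → run C
t=15: L0/L1/L2 = -/G/C → run G
t=16: L0/L1/L2 = -/G/C → run G
t=17: L0/L1/L2 = -/G/C → run G
t=18: L0/L1/L2 = -/G/C → run G
t=19: L0/L1/L2 = -/-/CG → run C
t=20: L0/L1/L2 = -/-/CG → run C
t=21: L0/L1/L2 = -/-/G → run G
t=22: (idle)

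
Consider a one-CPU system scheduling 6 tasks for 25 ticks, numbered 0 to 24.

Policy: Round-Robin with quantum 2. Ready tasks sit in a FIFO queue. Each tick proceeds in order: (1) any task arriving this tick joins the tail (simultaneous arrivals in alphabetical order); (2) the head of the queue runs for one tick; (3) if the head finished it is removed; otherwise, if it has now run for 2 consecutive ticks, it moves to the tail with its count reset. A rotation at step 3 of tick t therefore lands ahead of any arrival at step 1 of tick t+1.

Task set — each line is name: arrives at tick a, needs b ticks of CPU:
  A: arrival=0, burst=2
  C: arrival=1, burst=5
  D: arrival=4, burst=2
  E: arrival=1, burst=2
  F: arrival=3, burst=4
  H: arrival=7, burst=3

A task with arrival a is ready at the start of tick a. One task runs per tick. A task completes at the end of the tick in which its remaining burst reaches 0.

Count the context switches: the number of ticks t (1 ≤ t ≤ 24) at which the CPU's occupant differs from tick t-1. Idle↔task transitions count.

t=0: queue=[A] q_used=0 → run A
t=1: queue=[A,C,E] q_used=1 → run A
t=2: queue=[C,E] q_used=0 → run C
t=3: queue=[C,E,F] q_used=1 → run C
t=4: queue=[E,F,C,D] q_used=0 → run E
t=5: queue=[E,F,C,D] q_used=1 → run E
t=6: queue=[F,C,D] q_used=0 → run F
t=7: queue=[F,C,D,H] q_used=1 → run F
t=8: queue=[C,D,H,F] q_used=0 → run C
t=9: queue=[C,D,H,F] q_used=1 → run C
t=10: queue=[D,H,F,C] q_used=0 → run D
t=11: queue=[D,H,F,C] q_used=1 → run D
t=12: queue=[H,F,C] q_used=0 → run H
t=13: queue=[H,F,C] q_used=1 → run H
t=14: queue=[F,C,H] q_used=0 → run F
t=15: queue=[F,C,H] q_used=1 → run F
t=16: queue=[C,H] q_used=0 → run C
t=17: queue=[H] q_used=0 → run H
t=18: (idle)
t=19: (idle)
t=20: (idle)
t=21: (idle)
t=22: (idle)
t=23: (idle)
t=24: (idle)

context switches = 10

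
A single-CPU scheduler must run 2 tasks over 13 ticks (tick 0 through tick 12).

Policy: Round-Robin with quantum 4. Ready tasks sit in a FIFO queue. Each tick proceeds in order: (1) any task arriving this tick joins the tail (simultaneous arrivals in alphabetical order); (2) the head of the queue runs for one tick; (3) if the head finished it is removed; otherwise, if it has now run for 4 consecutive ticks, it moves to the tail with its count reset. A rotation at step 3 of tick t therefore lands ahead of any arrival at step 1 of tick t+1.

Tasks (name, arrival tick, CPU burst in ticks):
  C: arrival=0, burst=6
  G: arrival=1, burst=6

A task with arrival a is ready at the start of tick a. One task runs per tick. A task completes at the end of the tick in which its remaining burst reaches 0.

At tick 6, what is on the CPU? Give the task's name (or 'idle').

t=0: queue=[C] q_used=0 → run C
t=1: queue=[C,G] q_used=1 → run C
t=2: queue=[C,G] q_used=2 → run C
t=3: queue=[C,G] q_used=3 → run C
t=4: queue=[G,C] q_used=0 → run G
t=5: queue=[G,C] q_used=1 → run G
t=6: queue=[G,C] q_used=2 → run G
t=7: queue=[G,C] q_used=3 → run G
t=8: queue=[C,G] q_used=0 → run C
t=9: queue=[C,G] q_used=1 → run C
t=10: queue=[G] q_used=0 → run G
t=11: queue=[G] q_used=1 → run G
t=12: (idle)

running at tick 6 = G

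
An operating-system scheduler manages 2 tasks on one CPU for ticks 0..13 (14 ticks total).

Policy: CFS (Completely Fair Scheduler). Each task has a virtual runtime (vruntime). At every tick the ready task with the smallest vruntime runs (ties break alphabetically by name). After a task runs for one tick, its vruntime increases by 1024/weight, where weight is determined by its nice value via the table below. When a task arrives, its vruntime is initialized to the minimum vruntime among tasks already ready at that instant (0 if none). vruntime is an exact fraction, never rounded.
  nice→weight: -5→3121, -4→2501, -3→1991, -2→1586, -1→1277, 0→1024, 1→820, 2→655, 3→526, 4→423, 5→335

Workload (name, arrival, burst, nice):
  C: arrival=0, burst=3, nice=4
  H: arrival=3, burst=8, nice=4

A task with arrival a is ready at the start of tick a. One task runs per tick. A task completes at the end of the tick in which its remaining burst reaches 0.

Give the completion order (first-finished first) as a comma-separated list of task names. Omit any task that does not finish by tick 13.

completion order = C, H

t=0: vr[C=0] → run C
t=1: vr[C=1024/423] → run C
t=2: vr[C=2048/423] → run C
t=3: vr[H=0] → run H
t=4: vr[H=1024/423] → run H
t=5: vr[H=2048/423] → run H
t=6: vr[H=1024/141] → run H
t=7: vr[H=4096/423] → run H
t=8: vr[H=5120/423] → run H
t=9: vr[H=2048/141] → run H
t=10: vr[H=7168/423] → run H
t=11: (idle)
t=12: (idle)
t=13: (idle)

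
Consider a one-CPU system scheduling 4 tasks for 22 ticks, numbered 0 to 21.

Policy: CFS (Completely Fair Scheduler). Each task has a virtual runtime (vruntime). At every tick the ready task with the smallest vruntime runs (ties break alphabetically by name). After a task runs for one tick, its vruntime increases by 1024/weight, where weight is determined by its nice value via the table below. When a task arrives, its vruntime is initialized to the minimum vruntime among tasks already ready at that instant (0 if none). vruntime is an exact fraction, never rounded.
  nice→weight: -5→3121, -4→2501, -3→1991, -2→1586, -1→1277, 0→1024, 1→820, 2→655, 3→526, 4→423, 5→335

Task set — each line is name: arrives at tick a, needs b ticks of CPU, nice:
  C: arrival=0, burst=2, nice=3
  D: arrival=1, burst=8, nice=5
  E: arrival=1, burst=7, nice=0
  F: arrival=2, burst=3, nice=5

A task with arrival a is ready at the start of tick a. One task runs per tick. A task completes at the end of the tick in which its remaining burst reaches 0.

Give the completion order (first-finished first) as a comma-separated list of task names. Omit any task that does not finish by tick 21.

completion order = C, E, F, D

t=0: vr[C=0] → run C
t=1: vr[C=512/263 D=512/263 E=512/263] → run C
t=2: vr[D=512/263 E=512/263 F=512/263] → run D
t=3: vr[D=440832/88105 E=512/263 F=512/263] → run E
t=4: vr[D=440832/88105 E=775/263 F=512/263] → run F
t=5: vr[D=440832/88105 E=775/263 F=440832/88105] → run E
t=6: vr[D=440832/88105 E=1038/263 F=440832/88105] → run E
t=7: vr[D=440832/88105 E=1301/263 F=440832/88105] → run E
t=8: vr[D=440832/88105 E=1564/263 F=440832/88105] → run D
t=9: vr[D=710144/88105 E=1564/263 F=440832/88105] → run F
t=10: vr[D=710144/88105 E=1564/263 F=710144/88105] → run E
t=11: vr[D=710144/88105 E=1827/263 F=710144/88105] → run E
t=12: vr[D=710144/88105 E=2090/263 F=710144/88105] → run E
t=13: vr[D=710144/88105 F=710144/88105] → run D
t=14: vr[D=979456/88105 F=710144/88105] → run F
t=15: vr[D=979456/88105] → run D
t=16: vr[D=1248768/88105] → run D
t=17: vr[D=303616/17621] → run D
t=18: vr[D=1787392/88105] → run D
t=19: vr[D=2056704/88105] → run D
t=20: (idle)
t=21: (idle)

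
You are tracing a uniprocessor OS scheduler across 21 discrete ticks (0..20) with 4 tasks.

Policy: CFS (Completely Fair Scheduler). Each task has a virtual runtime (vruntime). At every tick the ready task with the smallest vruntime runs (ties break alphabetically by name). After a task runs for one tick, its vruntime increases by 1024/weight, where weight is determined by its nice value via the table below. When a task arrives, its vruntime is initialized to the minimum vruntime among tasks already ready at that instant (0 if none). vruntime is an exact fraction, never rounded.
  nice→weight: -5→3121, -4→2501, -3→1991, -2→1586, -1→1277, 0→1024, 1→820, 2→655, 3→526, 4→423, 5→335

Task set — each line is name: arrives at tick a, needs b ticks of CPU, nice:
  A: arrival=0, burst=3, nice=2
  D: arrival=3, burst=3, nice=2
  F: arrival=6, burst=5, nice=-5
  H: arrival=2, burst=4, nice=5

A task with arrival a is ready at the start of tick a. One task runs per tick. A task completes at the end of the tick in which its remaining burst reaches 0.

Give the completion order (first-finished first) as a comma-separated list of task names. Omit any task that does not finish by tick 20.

completion order = A, D, F, H

t=0: vr[A=0] → run A
t=1: vr[A=1024/655] → run A
t=2: vr[A=2048/655 H=2048/655] → run A
t=3: vr[D=2048/655 H=2048/655] → run D
t=4: vr[D=3072/655 H=2048/655] → run H
t=5: vr[D=3072/655 H=54272/8777] → run D
t=6: vr[D=4096/655 F=54272/8777 H=54272/8777] → run F
t=7: vr[D=4096/655 F=178370560/27393017 H=54272/8777] → run H
t=8: vr[D=4096/655 F=178370560/27393017 H=405504/43885] → run D
t=9: vr[F=178370560/27393017 H=405504/43885] → run F
t=10: vr[F=187358208/27393017 H=405504/43885] → run F
t=11: vr[F=196345856/27393017 H=405504/43885] → run F
t=12: vr[F=205333504/27393017 H=405504/43885] → run F
t=13: vr[H=405504/43885] → run H
t=14: vr[H=539648/43885] → run H
t=15: (idle)
t=16: (idle)
t=17: (idle)
t=18: (idle)
t=19: (idle)
t=20: (idle)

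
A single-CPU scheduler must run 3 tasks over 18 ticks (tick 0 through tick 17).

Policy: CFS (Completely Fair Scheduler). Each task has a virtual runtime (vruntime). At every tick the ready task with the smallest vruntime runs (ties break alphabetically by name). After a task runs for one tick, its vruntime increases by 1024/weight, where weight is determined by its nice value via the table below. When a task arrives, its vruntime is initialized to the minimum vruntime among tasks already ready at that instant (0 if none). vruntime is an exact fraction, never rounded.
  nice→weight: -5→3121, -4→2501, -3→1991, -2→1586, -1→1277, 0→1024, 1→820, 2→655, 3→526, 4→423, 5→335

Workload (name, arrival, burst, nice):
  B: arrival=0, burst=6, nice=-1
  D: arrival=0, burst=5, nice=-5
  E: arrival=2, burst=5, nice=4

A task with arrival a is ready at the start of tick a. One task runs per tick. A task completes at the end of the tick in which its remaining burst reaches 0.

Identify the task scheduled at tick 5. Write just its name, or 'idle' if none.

running at tick 5 = B

t=0: vr[B=0 D=0] → run B
t=1: vr[B=1024/1277 D=0] → run D
t=2: vr[B=1024/1277 D=1024/3121 E=1024/3121] → run D
t=3: vr[B=1024/1277 D=2048/3121 E=1024/3121] → run E
t=4: vr[B=1024/1277 D=2048/3121 E=3629056/1320183] → run D
t=5: vr[B=1024/1277 D=3072/3121 E=3629056/1320183] → run B
t=6: vr[B=2048/1277 D=3072/3121 E=3629056/1320183] → run D
t=7: vr[B=2048/1277 D=4096/3121 E=3629056/1320183] → run D
t=8: vr[B=2048/1277 E=3629056/1320183] → run B
t=9: vr[B=3072/1277 E=3629056/1320183] → run B
t=10: vr[B=4096/1277 E=3629056/1320183] → run E
t=11: vr[B=4096/1277 E=6824960/1320183] → run B
t=12: vr[B=5120/1277 E=6824960/1320183] → run B
t=13: vr[E=6824960/1320183] → run E
t=14: vr[E=3340288/440061] → run E
t=15: vr[E=13216768/1320183] → run E
t=16: (idle)
t=17: (idle)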